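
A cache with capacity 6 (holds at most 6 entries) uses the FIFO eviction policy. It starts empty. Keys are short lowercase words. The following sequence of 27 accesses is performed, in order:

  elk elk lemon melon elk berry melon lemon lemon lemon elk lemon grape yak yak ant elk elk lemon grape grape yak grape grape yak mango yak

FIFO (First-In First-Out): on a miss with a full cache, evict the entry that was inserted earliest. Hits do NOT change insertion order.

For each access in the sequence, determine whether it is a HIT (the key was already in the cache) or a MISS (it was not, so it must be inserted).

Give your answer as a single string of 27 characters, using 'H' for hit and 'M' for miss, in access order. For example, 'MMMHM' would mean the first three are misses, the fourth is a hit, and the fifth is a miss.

Answer: MHMMHMHHHHHHMMHMMHMHHHHHHMH

Derivation:
FIFO simulation (capacity=6):
  1. access elk: MISS. Cache (old->new): [elk]
  2. access elk: HIT. Cache (old->new): [elk]
  3. access lemon: MISS. Cache (old->new): [elk lemon]
  4. access melon: MISS. Cache (old->new): [elk lemon melon]
  5. access elk: HIT. Cache (old->new): [elk lemon melon]
  6. access berry: MISS. Cache (old->new): [elk lemon melon berry]
  7. access melon: HIT. Cache (old->new): [elk lemon melon berry]
  8. access lemon: HIT. Cache (old->new): [elk lemon melon berry]
  9. access lemon: HIT. Cache (old->new): [elk lemon melon berry]
  10. access lemon: HIT. Cache (old->new): [elk lemon melon berry]
  11. access elk: HIT. Cache (old->new): [elk lemon melon berry]
  12. access lemon: HIT. Cache (old->new): [elk lemon melon berry]
  13. access grape: MISS. Cache (old->new): [elk lemon melon berry grape]
  14. access yak: MISS. Cache (old->new): [elk lemon melon berry grape yak]
  15. access yak: HIT. Cache (old->new): [elk lemon melon berry grape yak]
  16. access ant: MISS, evict elk. Cache (old->new): [lemon melon berry grape yak ant]
  17. access elk: MISS, evict lemon. Cache (old->new): [melon berry grape yak ant elk]
  18. access elk: HIT. Cache (old->new): [melon berry grape yak ant elk]
  19. access lemon: MISS, evict melon. Cache (old->new): [berry grape yak ant elk lemon]
  20. access grape: HIT. Cache (old->new): [berry grape yak ant elk lemon]
  21. access grape: HIT. Cache (old->new): [berry grape yak ant elk lemon]
  22. access yak: HIT. Cache (old->new): [berry grape yak ant elk lemon]
  23. access grape: HIT. Cache (old->new): [berry grape yak ant elk lemon]
  24. access grape: HIT. Cache (old->new): [berry grape yak ant elk lemon]
  25. access yak: HIT. Cache (old->new): [berry grape yak ant elk lemon]
  26. access mango: MISS, evict berry. Cache (old->new): [grape yak ant elk lemon mango]
  27. access yak: HIT. Cache (old->new): [grape yak ant elk lemon mango]
Total: 17 hits, 10 misses, 4 evictions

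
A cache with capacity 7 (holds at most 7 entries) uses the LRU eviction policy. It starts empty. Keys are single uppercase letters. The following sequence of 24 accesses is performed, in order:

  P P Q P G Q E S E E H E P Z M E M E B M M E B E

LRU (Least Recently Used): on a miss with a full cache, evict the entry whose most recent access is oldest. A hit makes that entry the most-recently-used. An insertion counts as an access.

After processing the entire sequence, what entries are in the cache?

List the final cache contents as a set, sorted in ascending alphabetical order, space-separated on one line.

LRU simulation (capacity=7):
  1. access P: MISS. Cache (LRU->MRU): [P]
  2. access P: HIT. Cache (LRU->MRU): [P]
  3. access Q: MISS. Cache (LRU->MRU): [P Q]
  4. access P: HIT. Cache (LRU->MRU): [Q P]
  5. access G: MISS. Cache (LRU->MRU): [Q P G]
  6. access Q: HIT. Cache (LRU->MRU): [P G Q]
  7. access E: MISS. Cache (LRU->MRU): [P G Q E]
  8. access S: MISS. Cache (LRU->MRU): [P G Q E S]
  9. access E: HIT. Cache (LRU->MRU): [P G Q S E]
  10. access E: HIT. Cache (LRU->MRU): [P G Q S E]
  11. access H: MISS. Cache (LRU->MRU): [P G Q S E H]
  12. access E: HIT. Cache (LRU->MRU): [P G Q S H E]
  13. access P: HIT. Cache (LRU->MRU): [G Q S H E P]
  14. access Z: MISS. Cache (LRU->MRU): [G Q S H E P Z]
  15. access M: MISS, evict G. Cache (LRU->MRU): [Q S H E P Z M]
  16. access E: HIT. Cache (LRU->MRU): [Q S H P Z M E]
  17. access M: HIT. Cache (LRU->MRU): [Q S H P Z E M]
  18. access E: HIT. Cache (LRU->MRU): [Q S H P Z M E]
  19. access B: MISS, evict Q. Cache (LRU->MRU): [S H P Z M E B]
  20. access M: HIT. Cache (LRU->MRU): [S H P Z E B M]
  21. access M: HIT. Cache (LRU->MRU): [S H P Z E B M]
  22. access E: HIT. Cache (LRU->MRU): [S H P Z B M E]
  23. access B: HIT. Cache (LRU->MRU): [S H P Z M E B]
  24. access E: HIT. Cache (LRU->MRU): [S H P Z M B E]
Total: 15 hits, 9 misses, 2 evictions

Answer: B E H M P S Z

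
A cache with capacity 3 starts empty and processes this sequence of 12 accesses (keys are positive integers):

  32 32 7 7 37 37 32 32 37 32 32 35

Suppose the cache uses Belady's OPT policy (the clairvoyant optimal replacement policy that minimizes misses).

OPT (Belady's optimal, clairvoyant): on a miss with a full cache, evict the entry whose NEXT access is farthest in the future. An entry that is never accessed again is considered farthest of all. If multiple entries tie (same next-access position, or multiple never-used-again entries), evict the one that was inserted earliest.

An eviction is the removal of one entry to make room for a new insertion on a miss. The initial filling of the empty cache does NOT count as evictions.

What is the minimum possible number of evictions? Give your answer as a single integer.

Answer: 1

Derivation:
OPT (Belady) simulation (capacity=3):
  1. access 32: MISS. Cache: [32]
  2. access 32: HIT. Next use of 32: step 7. Cache: [32]
  3. access 7: MISS. Cache: [32 7]
  4. access 7: HIT. Next use of 7: never. Cache: [32 7]
  5. access 37: MISS. Cache: [32 7 37]
  6. access 37: HIT. Next use of 37: step 9. Cache: [32 7 37]
  7. access 32: HIT. Next use of 32: step 8. Cache: [32 7 37]
  8. access 32: HIT. Next use of 32: step 10. Cache: [32 7 37]
  9. access 37: HIT. Next use of 37: never. Cache: [32 7 37]
  10. access 32: HIT. Next use of 32: step 11. Cache: [32 7 37]
  11. access 32: HIT. Next use of 32: never. Cache: [32 7 37]
  12. access 35: MISS, evict 32 (next use: never). Cache: [7 37 35]
Total: 8 hits, 4 misses, 1 evictions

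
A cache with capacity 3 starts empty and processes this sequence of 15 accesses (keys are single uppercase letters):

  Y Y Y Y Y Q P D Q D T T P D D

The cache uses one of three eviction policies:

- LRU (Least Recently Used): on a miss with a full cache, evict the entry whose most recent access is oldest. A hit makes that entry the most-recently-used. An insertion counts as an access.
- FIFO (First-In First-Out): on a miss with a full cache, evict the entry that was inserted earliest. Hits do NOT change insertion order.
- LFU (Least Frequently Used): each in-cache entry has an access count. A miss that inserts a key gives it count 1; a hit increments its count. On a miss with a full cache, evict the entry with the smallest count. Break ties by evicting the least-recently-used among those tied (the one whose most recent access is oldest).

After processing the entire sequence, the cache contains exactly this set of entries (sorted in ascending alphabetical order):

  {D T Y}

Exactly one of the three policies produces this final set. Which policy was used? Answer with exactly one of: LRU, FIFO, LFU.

Answer: LFU

Derivation:
Simulating under each policy and comparing final sets:
  LRU: final set = {D P T} -> differs
  FIFO: final set = {D P T} -> differs
  LFU: final set = {D T Y} -> MATCHES target
Only LFU produces the target set.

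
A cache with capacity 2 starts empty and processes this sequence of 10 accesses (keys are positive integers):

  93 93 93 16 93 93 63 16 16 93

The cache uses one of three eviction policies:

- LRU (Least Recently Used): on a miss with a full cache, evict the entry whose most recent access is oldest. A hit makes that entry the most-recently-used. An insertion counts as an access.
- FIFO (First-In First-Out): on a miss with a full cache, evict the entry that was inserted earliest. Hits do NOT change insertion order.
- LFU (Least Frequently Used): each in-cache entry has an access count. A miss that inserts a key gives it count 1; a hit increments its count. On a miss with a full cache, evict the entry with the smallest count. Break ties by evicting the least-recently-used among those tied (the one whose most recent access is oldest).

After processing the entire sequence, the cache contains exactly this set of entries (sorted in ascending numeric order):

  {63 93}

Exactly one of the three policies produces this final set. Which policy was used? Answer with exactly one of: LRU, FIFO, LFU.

Answer: FIFO

Derivation:
Simulating under each policy and comparing final sets:
  LRU: final set = {16 93} -> differs
  FIFO: final set = {63 93} -> MATCHES target
  LFU: final set = {16 93} -> differs
Only FIFO produces the target set.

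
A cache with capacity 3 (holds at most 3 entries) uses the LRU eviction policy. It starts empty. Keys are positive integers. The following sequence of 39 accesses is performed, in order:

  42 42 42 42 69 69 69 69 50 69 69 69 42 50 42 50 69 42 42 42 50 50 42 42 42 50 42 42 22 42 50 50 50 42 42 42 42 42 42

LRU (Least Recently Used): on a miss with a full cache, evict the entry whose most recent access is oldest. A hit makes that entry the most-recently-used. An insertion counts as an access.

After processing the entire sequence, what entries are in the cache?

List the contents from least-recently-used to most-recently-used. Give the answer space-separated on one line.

LRU simulation (capacity=3):
  1. access 42: MISS. Cache (LRU->MRU): [42]
  2. access 42: HIT. Cache (LRU->MRU): [42]
  3. access 42: HIT. Cache (LRU->MRU): [42]
  4. access 42: HIT. Cache (LRU->MRU): [42]
  5. access 69: MISS. Cache (LRU->MRU): [42 69]
  6. access 69: HIT. Cache (LRU->MRU): [42 69]
  7. access 69: HIT. Cache (LRU->MRU): [42 69]
  8. access 69: HIT. Cache (LRU->MRU): [42 69]
  9. access 50: MISS. Cache (LRU->MRU): [42 69 50]
  10. access 69: HIT. Cache (LRU->MRU): [42 50 69]
  11. access 69: HIT. Cache (LRU->MRU): [42 50 69]
  12. access 69: HIT. Cache (LRU->MRU): [42 50 69]
  13. access 42: HIT. Cache (LRU->MRU): [50 69 42]
  14. access 50: HIT. Cache (LRU->MRU): [69 42 50]
  15. access 42: HIT. Cache (LRU->MRU): [69 50 42]
  16. access 50: HIT. Cache (LRU->MRU): [69 42 50]
  17. access 69: HIT. Cache (LRU->MRU): [42 50 69]
  18. access 42: HIT. Cache (LRU->MRU): [50 69 42]
  19. access 42: HIT. Cache (LRU->MRU): [50 69 42]
  20. access 42: HIT. Cache (LRU->MRU): [50 69 42]
  21. access 50: HIT. Cache (LRU->MRU): [69 42 50]
  22. access 50: HIT. Cache (LRU->MRU): [69 42 50]
  23. access 42: HIT. Cache (LRU->MRU): [69 50 42]
  24. access 42: HIT. Cache (LRU->MRU): [69 50 42]
  25. access 42: HIT. Cache (LRU->MRU): [69 50 42]
  26. access 50: HIT. Cache (LRU->MRU): [69 42 50]
  27. access 42: HIT. Cache (LRU->MRU): [69 50 42]
  28. access 42: HIT. Cache (LRU->MRU): [69 50 42]
  29. access 22: MISS, evict 69. Cache (LRU->MRU): [50 42 22]
  30. access 42: HIT. Cache (LRU->MRU): [50 22 42]
  31. access 50: HIT. Cache (LRU->MRU): [22 42 50]
  32. access 50: HIT. Cache (LRU->MRU): [22 42 50]
  33. access 50: HIT. Cache (LRU->MRU): [22 42 50]
  34. access 42: HIT. Cache (LRU->MRU): [22 50 42]
  35. access 42: HIT. Cache (LRU->MRU): [22 50 42]
  36. access 42: HIT. Cache (LRU->MRU): [22 50 42]
  37. access 42: HIT. Cache (LRU->MRU): [22 50 42]
  38. access 42: HIT. Cache (LRU->MRU): [22 50 42]
  39. access 42: HIT. Cache (LRU->MRU): [22 50 42]
Total: 35 hits, 4 misses, 1 evictions

Answer: 22 50 42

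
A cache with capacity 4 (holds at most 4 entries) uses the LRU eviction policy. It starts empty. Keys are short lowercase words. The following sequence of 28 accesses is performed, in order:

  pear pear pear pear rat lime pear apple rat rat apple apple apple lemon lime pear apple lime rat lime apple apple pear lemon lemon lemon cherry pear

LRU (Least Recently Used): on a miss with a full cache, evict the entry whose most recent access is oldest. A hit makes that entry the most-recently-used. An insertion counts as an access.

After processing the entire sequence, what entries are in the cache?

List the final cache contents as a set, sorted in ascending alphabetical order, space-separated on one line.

Answer: apple cherry lemon pear

Derivation:
LRU simulation (capacity=4):
  1. access pear: MISS. Cache (LRU->MRU): [pear]
  2. access pear: HIT. Cache (LRU->MRU): [pear]
  3. access pear: HIT. Cache (LRU->MRU): [pear]
  4. access pear: HIT. Cache (LRU->MRU): [pear]
  5. access rat: MISS. Cache (LRU->MRU): [pear rat]
  6. access lime: MISS. Cache (LRU->MRU): [pear rat lime]
  7. access pear: HIT. Cache (LRU->MRU): [rat lime pear]
  8. access apple: MISS. Cache (LRU->MRU): [rat lime pear apple]
  9. access rat: HIT. Cache (LRU->MRU): [lime pear apple rat]
  10. access rat: HIT. Cache (LRU->MRU): [lime pear apple rat]
  11. access apple: HIT. Cache (LRU->MRU): [lime pear rat apple]
  12. access apple: HIT. Cache (LRU->MRU): [lime pear rat apple]
  13. access apple: HIT. Cache (LRU->MRU): [lime pear rat apple]
  14. access lemon: MISS, evict lime. Cache (LRU->MRU): [pear rat apple lemon]
  15. access lime: MISS, evict pear. Cache (LRU->MRU): [rat apple lemon lime]
  16. access pear: MISS, evict rat. Cache (LRU->MRU): [apple lemon lime pear]
  17. access apple: HIT. Cache (LRU->MRU): [lemon lime pear apple]
  18. access lime: HIT. Cache (LRU->MRU): [lemon pear apple lime]
  19. access rat: MISS, evict lemon. Cache (LRU->MRU): [pear apple lime rat]
  20. access lime: HIT. Cache (LRU->MRU): [pear apple rat lime]
  21. access apple: HIT. Cache (LRU->MRU): [pear rat lime apple]
  22. access apple: HIT. Cache (LRU->MRU): [pear rat lime apple]
  23. access pear: HIT. Cache (LRU->MRU): [rat lime apple pear]
  24. access lemon: MISS, evict rat. Cache (LRU->MRU): [lime apple pear lemon]
  25. access lemon: HIT. Cache (LRU->MRU): [lime apple pear lemon]
  26. access lemon: HIT. Cache (LRU->MRU): [lime apple pear lemon]
  27. access cherry: MISS, evict lime. Cache (LRU->MRU): [apple pear lemon cherry]
  28. access pear: HIT. Cache (LRU->MRU): [apple lemon cherry pear]
Total: 18 hits, 10 misses, 6 evictions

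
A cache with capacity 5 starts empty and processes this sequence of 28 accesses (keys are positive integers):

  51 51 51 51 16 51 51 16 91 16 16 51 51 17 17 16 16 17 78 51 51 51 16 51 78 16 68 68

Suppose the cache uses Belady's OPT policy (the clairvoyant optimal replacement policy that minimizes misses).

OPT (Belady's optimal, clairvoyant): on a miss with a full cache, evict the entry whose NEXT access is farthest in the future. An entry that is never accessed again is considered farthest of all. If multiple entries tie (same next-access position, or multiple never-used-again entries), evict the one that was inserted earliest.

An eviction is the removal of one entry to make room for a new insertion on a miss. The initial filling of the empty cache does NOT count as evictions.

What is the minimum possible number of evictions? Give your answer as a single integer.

OPT (Belady) simulation (capacity=5):
  1. access 51: MISS. Cache: [51]
  2. access 51: HIT. Next use of 51: step 3. Cache: [51]
  3. access 51: HIT. Next use of 51: step 4. Cache: [51]
  4. access 51: HIT. Next use of 51: step 6. Cache: [51]
  5. access 16: MISS. Cache: [51 16]
  6. access 51: HIT. Next use of 51: step 7. Cache: [51 16]
  7. access 51: HIT. Next use of 51: step 12. Cache: [51 16]
  8. access 16: HIT. Next use of 16: step 10. Cache: [51 16]
  9. access 91: MISS. Cache: [51 16 91]
  10. access 16: HIT. Next use of 16: step 11. Cache: [51 16 91]
  11. access 16: HIT. Next use of 16: step 16. Cache: [51 16 91]
  12. access 51: HIT. Next use of 51: step 13. Cache: [51 16 91]
  13. access 51: HIT. Next use of 51: step 20. Cache: [51 16 91]
  14. access 17: MISS. Cache: [51 16 91 17]
  15. access 17: HIT. Next use of 17: step 18. Cache: [51 16 91 17]
  16. access 16: HIT. Next use of 16: step 17. Cache: [51 16 91 17]
  17. access 16: HIT. Next use of 16: step 23. Cache: [51 16 91 17]
  18. access 17: HIT. Next use of 17: never. Cache: [51 16 91 17]
  19. access 78: MISS. Cache: [51 16 91 17 78]
  20. access 51: HIT. Next use of 51: step 21. Cache: [51 16 91 17 78]
  21. access 51: HIT. Next use of 51: step 22. Cache: [51 16 91 17 78]
  22. access 51: HIT. Next use of 51: step 24. Cache: [51 16 91 17 78]
  23. access 16: HIT. Next use of 16: step 26. Cache: [51 16 91 17 78]
  24. access 51: HIT. Next use of 51: never. Cache: [51 16 91 17 78]
  25. access 78: HIT. Next use of 78: never. Cache: [51 16 91 17 78]
  26. access 16: HIT. Next use of 16: never. Cache: [51 16 91 17 78]
  27. access 68: MISS, evict 51 (next use: never). Cache: [16 91 17 78 68]
  28. access 68: HIT. Next use of 68: never. Cache: [16 91 17 78 68]
Total: 22 hits, 6 misses, 1 evictions

Answer: 1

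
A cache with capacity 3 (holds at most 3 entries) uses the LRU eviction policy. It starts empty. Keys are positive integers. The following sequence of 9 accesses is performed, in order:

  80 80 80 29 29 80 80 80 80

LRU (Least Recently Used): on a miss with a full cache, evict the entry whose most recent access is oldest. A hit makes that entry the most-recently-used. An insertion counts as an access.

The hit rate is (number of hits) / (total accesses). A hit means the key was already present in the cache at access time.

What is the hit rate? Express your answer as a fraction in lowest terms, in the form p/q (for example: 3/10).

LRU simulation (capacity=3):
  1. access 80: MISS. Cache (LRU->MRU): [80]
  2. access 80: HIT. Cache (LRU->MRU): [80]
  3. access 80: HIT. Cache (LRU->MRU): [80]
  4. access 29: MISS. Cache (LRU->MRU): [80 29]
  5. access 29: HIT. Cache (LRU->MRU): [80 29]
  6. access 80: HIT. Cache (LRU->MRU): [29 80]
  7. access 80: HIT. Cache (LRU->MRU): [29 80]
  8. access 80: HIT. Cache (LRU->MRU): [29 80]
  9. access 80: HIT. Cache (LRU->MRU): [29 80]
Total: 7 hits, 2 misses, 0 evictions

Hit rate = 7/9

Answer: 7/9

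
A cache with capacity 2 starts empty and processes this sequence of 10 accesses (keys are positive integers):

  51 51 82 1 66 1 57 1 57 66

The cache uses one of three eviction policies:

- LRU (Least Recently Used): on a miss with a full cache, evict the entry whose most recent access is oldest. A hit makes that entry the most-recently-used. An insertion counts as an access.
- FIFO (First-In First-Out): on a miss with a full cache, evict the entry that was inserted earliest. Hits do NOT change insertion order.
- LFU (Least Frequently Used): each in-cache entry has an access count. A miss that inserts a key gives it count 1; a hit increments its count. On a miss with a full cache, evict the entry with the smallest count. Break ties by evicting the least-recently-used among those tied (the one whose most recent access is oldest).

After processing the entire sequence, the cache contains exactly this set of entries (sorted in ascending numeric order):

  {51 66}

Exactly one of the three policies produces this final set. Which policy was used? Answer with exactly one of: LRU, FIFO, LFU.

Answer: LFU

Derivation:
Simulating under each policy and comparing final sets:
  LRU: final set = {57 66} -> differs
  FIFO: final set = {1 66} -> differs
  LFU: final set = {51 66} -> MATCHES target
Only LFU produces the target set.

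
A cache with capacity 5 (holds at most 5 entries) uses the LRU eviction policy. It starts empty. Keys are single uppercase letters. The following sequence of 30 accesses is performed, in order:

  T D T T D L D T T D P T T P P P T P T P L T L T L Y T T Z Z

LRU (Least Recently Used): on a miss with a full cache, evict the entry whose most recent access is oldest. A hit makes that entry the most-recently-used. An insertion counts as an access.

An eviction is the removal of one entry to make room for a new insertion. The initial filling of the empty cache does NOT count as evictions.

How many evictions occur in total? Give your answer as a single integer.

LRU simulation (capacity=5):
  1. access T: MISS. Cache (LRU->MRU): [T]
  2. access D: MISS. Cache (LRU->MRU): [T D]
  3. access T: HIT. Cache (LRU->MRU): [D T]
  4. access T: HIT. Cache (LRU->MRU): [D T]
  5. access D: HIT. Cache (LRU->MRU): [T D]
  6. access L: MISS. Cache (LRU->MRU): [T D L]
  7. access D: HIT. Cache (LRU->MRU): [T L D]
  8. access T: HIT. Cache (LRU->MRU): [L D T]
  9. access T: HIT. Cache (LRU->MRU): [L D T]
  10. access D: HIT. Cache (LRU->MRU): [L T D]
  11. access P: MISS. Cache (LRU->MRU): [L T D P]
  12. access T: HIT. Cache (LRU->MRU): [L D P T]
  13. access T: HIT. Cache (LRU->MRU): [L D P T]
  14. access P: HIT. Cache (LRU->MRU): [L D T P]
  15. access P: HIT. Cache (LRU->MRU): [L D T P]
  16. access P: HIT. Cache (LRU->MRU): [L D T P]
  17. access T: HIT. Cache (LRU->MRU): [L D P T]
  18. access P: HIT. Cache (LRU->MRU): [L D T P]
  19. access T: HIT. Cache (LRU->MRU): [L D P T]
  20. access P: HIT. Cache (LRU->MRU): [L D T P]
  21. access L: HIT. Cache (LRU->MRU): [D T P L]
  22. access T: HIT. Cache (LRU->MRU): [D P L T]
  23. access L: HIT. Cache (LRU->MRU): [D P T L]
  24. access T: HIT. Cache (LRU->MRU): [D P L T]
  25. access L: HIT. Cache (LRU->MRU): [D P T L]
  26. access Y: MISS. Cache (LRU->MRU): [D P T L Y]
  27. access T: HIT. Cache (LRU->MRU): [D P L Y T]
  28. access T: HIT. Cache (LRU->MRU): [D P L Y T]
  29. access Z: MISS, evict D. Cache (LRU->MRU): [P L Y T Z]
  30. access Z: HIT. Cache (LRU->MRU): [P L Y T Z]
Total: 24 hits, 6 misses, 1 evictions

Answer: 1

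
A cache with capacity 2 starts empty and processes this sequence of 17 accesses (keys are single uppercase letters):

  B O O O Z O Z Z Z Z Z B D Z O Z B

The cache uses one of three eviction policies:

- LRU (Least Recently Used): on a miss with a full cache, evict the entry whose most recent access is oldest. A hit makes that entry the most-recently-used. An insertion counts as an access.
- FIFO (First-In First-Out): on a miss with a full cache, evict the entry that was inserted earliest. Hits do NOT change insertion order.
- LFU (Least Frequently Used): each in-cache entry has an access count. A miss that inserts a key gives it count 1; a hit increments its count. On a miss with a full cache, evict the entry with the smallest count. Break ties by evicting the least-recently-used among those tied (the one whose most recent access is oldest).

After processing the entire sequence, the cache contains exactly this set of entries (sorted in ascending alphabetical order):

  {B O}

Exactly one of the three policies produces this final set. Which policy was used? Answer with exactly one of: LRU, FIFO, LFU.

Answer: FIFO

Derivation:
Simulating under each policy and comparing final sets:
  LRU: final set = {B Z} -> differs
  FIFO: final set = {B O} -> MATCHES target
  LFU: final set = {B Z} -> differs
Only FIFO produces the target set.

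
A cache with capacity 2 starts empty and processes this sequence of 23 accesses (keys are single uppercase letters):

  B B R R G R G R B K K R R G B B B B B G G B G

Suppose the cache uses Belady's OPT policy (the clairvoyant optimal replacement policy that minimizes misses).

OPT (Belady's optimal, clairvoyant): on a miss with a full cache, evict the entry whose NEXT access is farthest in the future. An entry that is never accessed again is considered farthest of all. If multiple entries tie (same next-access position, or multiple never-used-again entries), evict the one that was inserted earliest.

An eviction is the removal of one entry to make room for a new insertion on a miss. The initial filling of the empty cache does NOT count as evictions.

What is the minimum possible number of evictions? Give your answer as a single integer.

Answer: 5

Derivation:
OPT (Belady) simulation (capacity=2):
  1. access B: MISS. Cache: [B]
  2. access B: HIT. Next use of B: step 9. Cache: [B]
  3. access R: MISS. Cache: [B R]
  4. access R: HIT. Next use of R: step 6. Cache: [B R]
  5. access G: MISS, evict B (next use: step 9). Cache: [R G]
  6. access R: HIT. Next use of R: step 8. Cache: [R G]
  7. access G: HIT. Next use of G: step 14. Cache: [R G]
  8. access R: HIT. Next use of R: step 12. Cache: [R G]
  9. access B: MISS, evict G (next use: step 14). Cache: [R B]
  10. access K: MISS, evict B (next use: step 15). Cache: [R K]
  11. access K: HIT. Next use of K: never. Cache: [R K]
  12. access R: HIT. Next use of R: step 13. Cache: [R K]
  13. access R: HIT. Next use of R: never. Cache: [R K]
  14. access G: MISS, evict R (next use: never). Cache: [K G]
  15. access B: MISS, evict K (next use: never). Cache: [G B]
  16. access B: HIT. Next use of B: step 17. Cache: [G B]
  17. access B: HIT. Next use of B: step 18. Cache: [G B]
  18. access B: HIT. Next use of B: step 19. Cache: [G B]
  19. access B: HIT. Next use of B: step 22. Cache: [G B]
  20. access G: HIT. Next use of G: step 21. Cache: [G B]
  21. access G: HIT. Next use of G: step 23. Cache: [G B]
  22. access B: HIT. Next use of B: never. Cache: [G B]
  23. access G: HIT. Next use of G: never. Cache: [G B]
Total: 16 hits, 7 misses, 5 evictions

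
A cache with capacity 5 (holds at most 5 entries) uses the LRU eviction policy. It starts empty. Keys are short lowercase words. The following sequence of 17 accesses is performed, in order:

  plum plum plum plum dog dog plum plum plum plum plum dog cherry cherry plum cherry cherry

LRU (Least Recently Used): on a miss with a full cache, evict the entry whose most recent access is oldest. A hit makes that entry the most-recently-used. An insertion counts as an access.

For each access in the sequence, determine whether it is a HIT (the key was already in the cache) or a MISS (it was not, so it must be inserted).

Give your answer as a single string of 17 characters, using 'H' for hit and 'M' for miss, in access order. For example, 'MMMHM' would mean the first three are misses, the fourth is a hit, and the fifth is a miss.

LRU simulation (capacity=5):
  1. access plum: MISS. Cache (LRU->MRU): [plum]
  2. access plum: HIT. Cache (LRU->MRU): [plum]
  3. access plum: HIT. Cache (LRU->MRU): [plum]
  4. access plum: HIT. Cache (LRU->MRU): [plum]
  5. access dog: MISS. Cache (LRU->MRU): [plum dog]
  6. access dog: HIT. Cache (LRU->MRU): [plum dog]
  7. access plum: HIT. Cache (LRU->MRU): [dog plum]
  8. access plum: HIT. Cache (LRU->MRU): [dog plum]
  9. access plum: HIT. Cache (LRU->MRU): [dog plum]
  10. access plum: HIT. Cache (LRU->MRU): [dog plum]
  11. access plum: HIT. Cache (LRU->MRU): [dog plum]
  12. access dog: HIT. Cache (LRU->MRU): [plum dog]
  13. access cherry: MISS. Cache (LRU->MRU): [plum dog cherry]
  14. access cherry: HIT. Cache (LRU->MRU): [plum dog cherry]
  15. access plum: HIT. Cache (LRU->MRU): [dog cherry plum]
  16. access cherry: HIT. Cache (LRU->MRU): [dog plum cherry]
  17. access cherry: HIT. Cache (LRU->MRU): [dog plum cherry]
Total: 14 hits, 3 misses, 0 evictions

Answer: MHHHMHHHHHHHMHHHH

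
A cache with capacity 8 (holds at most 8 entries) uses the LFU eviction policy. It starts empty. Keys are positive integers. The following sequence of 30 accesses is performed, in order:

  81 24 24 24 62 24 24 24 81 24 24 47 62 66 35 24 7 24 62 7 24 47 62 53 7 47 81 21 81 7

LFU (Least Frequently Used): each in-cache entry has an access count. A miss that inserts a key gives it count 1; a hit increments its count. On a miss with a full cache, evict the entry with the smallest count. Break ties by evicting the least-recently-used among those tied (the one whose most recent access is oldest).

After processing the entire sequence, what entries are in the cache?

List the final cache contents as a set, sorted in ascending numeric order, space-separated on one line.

LFU simulation (capacity=8):
  1. access 81: MISS. Cache: [81(c=1)]
  2. access 24: MISS. Cache: [81(c=1) 24(c=1)]
  3. access 24: HIT, count now 2. Cache: [81(c=1) 24(c=2)]
  4. access 24: HIT, count now 3. Cache: [81(c=1) 24(c=3)]
  5. access 62: MISS. Cache: [81(c=1) 62(c=1) 24(c=3)]
  6. access 24: HIT, count now 4. Cache: [81(c=1) 62(c=1) 24(c=4)]
  7. access 24: HIT, count now 5. Cache: [81(c=1) 62(c=1) 24(c=5)]
  8. access 24: HIT, count now 6. Cache: [81(c=1) 62(c=1) 24(c=6)]
  9. access 81: HIT, count now 2. Cache: [62(c=1) 81(c=2) 24(c=6)]
  10. access 24: HIT, count now 7. Cache: [62(c=1) 81(c=2) 24(c=7)]
  11. access 24: HIT, count now 8. Cache: [62(c=1) 81(c=2) 24(c=8)]
  12. access 47: MISS. Cache: [62(c=1) 47(c=1) 81(c=2) 24(c=8)]
  13. access 62: HIT, count now 2. Cache: [47(c=1) 81(c=2) 62(c=2) 24(c=8)]
  14. access 66: MISS. Cache: [47(c=1) 66(c=1) 81(c=2) 62(c=2) 24(c=8)]
  15. access 35: MISS. Cache: [47(c=1) 66(c=1) 35(c=1) 81(c=2) 62(c=2) 24(c=8)]
  16. access 24: HIT, count now 9. Cache: [47(c=1) 66(c=1) 35(c=1) 81(c=2) 62(c=2) 24(c=9)]
  17. access 7: MISS. Cache: [47(c=1) 66(c=1) 35(c=1) 7(c=1) 81(c=2) 62(c=2) 24(c=9)]
  18. access 24: HIT, count now 10. Cache: [47(c=1) 66(c=1) 35(c=1) 7(c=1) 81(c=2) 62(c=2) 24(c=10)]
  19. access 62: HIT, count now 3. Cache: [47(c=1) 66(c=1) 35(c=1) 7(c=1) 81(c=2) 62(c=3) 24(c=10)]
  20. access 7: HIT, count now 2. Cache: [47(c=1) 66(c=1) 35(c=1) 81(c=2) 7(c=2) 62(c=3) 24(c=10)]
  21. access 24: HIT, count now 11. Cache: [47(c=1) 66(c=1) 35(c=1) 81(c=2) 7(c=2) 62(c=3) 24(c=11)]
  22. access 47: HIT, count now 2. Cache: [66(c=1) 35(c=1) 81(c=2) 7(c=2) 47(c=2) 62(c=3) 24(c=11)]
  23. access 62: HIT, count now 4. Cache: [66(c=1) 35(c=1) 81(c=2) 7(c=2) 47(c=2) 62(c=4) 24(c=11)]
  24. access 53: MISS. Cache: [66(c=1) 35(c=1) 53(c=1) 81(c=2) 7(c=2) 47(c=2) 62(c=4) 24(c=11)]
  25. access 7: HIT, count now 3. Cache: [66(c=1) 35(c=1) 53(c=1) 81(c=2) 47(c=2) 7(c=3) 62(c=4) 24(c=11)]
  26. access 47: HIT, count now 3. Cache: [66(c=1) 35(c=1) 53(c=1) 81(c=2) 7(c=3) 47(c=3) 62(c=4) 24(c=11)]
  27. access 81: HIT, count now 3. Cache: [66(c=1) 35(c=1) 53(c=1) 7(c=3) 47(c=3) 81(c=3) 62(c=4) 24(c=11)]
  28. access 21: MISS, evict 66(c=1). Cache: [35(c=1) 53(c=1) 21(c=1) 7(c=3) 47(c=3) 81(c=3) 62(c=4) 24(c=11)]
  29. access 81: HIT, count now 4. Cache: [35(c=1) 53(c=1) 21(c=1) 7(c=3) 47(c=3) 62(c=4) 81(c=4) 24(c=11)]
  30. access 7: HIT, count now 4. Cache: [35(c=1) 53(c=1) 21(c=1) 47(c=3) 62(c=4) 81(c=4) 7(c=4) 24(c=11)]
Total: 21 hits, 9 misses, 1 evictions

Answer: 7 21 24 35 47 53 62 81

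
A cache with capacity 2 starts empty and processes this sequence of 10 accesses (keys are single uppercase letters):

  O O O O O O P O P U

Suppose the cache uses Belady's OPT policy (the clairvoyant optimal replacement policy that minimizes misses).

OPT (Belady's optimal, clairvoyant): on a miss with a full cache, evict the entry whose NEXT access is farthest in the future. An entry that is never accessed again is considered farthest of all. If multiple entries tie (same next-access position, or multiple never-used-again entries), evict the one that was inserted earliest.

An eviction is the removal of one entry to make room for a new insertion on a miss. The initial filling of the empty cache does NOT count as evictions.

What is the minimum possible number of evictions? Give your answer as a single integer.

Answer: 1

Derivation:
OPT (Belady) simulation (capacity=2):
  1. access O: MISS. Cache: [O]
  2. access O: HIT. Next use of O: step 3. Cache: [O]
  3. access O: HIT. Next use of O: step 4. Cache: [O]
  4. access O: HIT. Next use of O: step 5. Cache: [O]
  5. access O: HIT. Next use of O: step 6. Cache: [O]
  6. access O: HIT. Next use of O: step 8. Cache: [O]
  7. access P: MISS. Cache: [O P]
  8. access O: HIT. Next use of O: never. Cache: [O P]
  9. access P: HIT. Next use of P: never. Cache: [O P]
  10. access U: MISS, evict O (next use: never). Cache: [P U]
Total: 7 hits, 3 misses, 1 evictions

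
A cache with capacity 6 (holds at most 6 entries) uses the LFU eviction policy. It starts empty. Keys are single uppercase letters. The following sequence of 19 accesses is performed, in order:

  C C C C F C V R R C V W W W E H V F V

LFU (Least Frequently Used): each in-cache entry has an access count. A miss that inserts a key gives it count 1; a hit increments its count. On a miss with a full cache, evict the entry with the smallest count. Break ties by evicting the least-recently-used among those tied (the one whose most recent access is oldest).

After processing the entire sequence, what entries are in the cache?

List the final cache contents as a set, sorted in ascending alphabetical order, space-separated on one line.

LFU simulation (capacity=6):
  1. access C: MISS. Cache: [C(c=1)]
  2. access C: HIT, count now 2. Cache: [C(c=2)]
  3. access C: HIT, count now 3. Cache: [C(c=3)]
  4. access C: HIT, count now 4. Cache: [C(c=4)]
  5. access F: MISS. Cache: [F(c=1) C(c=4)]
  6. access C: HIT, count now 5. Cache: [F(c=1) C(c=5)]
  7. access V: MISS. Cache: [F(c=1) V(c=1) C(c=5)]
  8. access R: MISS. Cache: [F(c=1) V(c=1) R(c=1) C(c=5)]
  9. access R: HIT, count now 2. Cache: [F(c=1) V(c=1) R(c=2) C(c=5)]
  10. access C: HIT, count now 6. Cache: [F(c=1) V(c=1) R(c=2) C(c=6)]
  11. access V: HIT, count now 2. Cache: [F(c=1) R(c=2) V(c=2) C(c=6)]
  12. access W: MISS. Cache: [F(c=1) W(c=1) R(c=2) V(c=2) C(c=6)]
  13. access W: HIT, count now 2. Cache: [F(c=1) R(c=2) V(c=2) W(c=2) C(c=6)]
  14. access W: HIT, count now 3. Cache: [F(c=1) R(c=2) V(c=2) W(c=3) C(c=6)]
  15. access E: MISS. Cache: [F(c=1) E(c=1) R(c=2) V(c=2) W(c=3) C(c=6)]
  16. access H: MISS, evict F(c=1). Cache: [E(c=1) H(c=1) R(c=2) V(c=2) W(c=3) C(c=6)]
  17. access V: HIT, count now 3. Cache: [E(c=1) H(c=1) R(c=2) W(c=3) V(c=3) C(c=6)]
  18. access F: MISS, evict E(c=1). Cache: [H(c=1) F(c=1) R(c=2) W(c=3) V(c=3) C(c=6)]
  19. access V: HIT, count now 4. Cache: [H(c=1) F(c=1) R(c=2) W(c=3) V(c=4) C(c=6)]
Total: 11 hits, 8 misses, 2 evictions

Answer: C F H R V W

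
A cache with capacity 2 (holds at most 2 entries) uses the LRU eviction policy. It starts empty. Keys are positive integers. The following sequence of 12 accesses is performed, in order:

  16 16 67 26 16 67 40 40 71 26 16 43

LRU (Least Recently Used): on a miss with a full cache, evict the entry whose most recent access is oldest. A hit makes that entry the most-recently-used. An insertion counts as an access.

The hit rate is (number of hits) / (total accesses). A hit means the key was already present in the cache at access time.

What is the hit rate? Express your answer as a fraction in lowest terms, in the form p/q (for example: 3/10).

Answer: 1/6

Derivation:
LRU simulation (capacity=2):
  1. access 16: MISS. Cache (LRU->MRU): [16]
  2. access 16: HIT. Cache (LRU->MRU): [16]
  3. access 67: MISS. Cache (LRU->MRU): [16 67]
  4. access 26: MISS, evict 16. Cache (LRU->MRU): [67 26]
  5. access 16: MISS, evict 67. Cache (LRU->MRU): [26 16]
  6. access 67: MISS, evict 26. Cache (LRU->MRU): [16 67]
  7. access 40: MISS, evict 16. Cache (LRU->MRU): [67 40]
  8. access 40: HIT. Cache (LRU->MRU): [67 40]
  9. access 71: MISS, evict 67. Cache (LRU->MRU): [40 71]
  10. access 26: MISS, evict 40. Cache (LRU->MRU): [71 26]
  11. access 16: MISS, evict 71. Cache (LRU->MRU): [26 16]
  12. access 43: MISS, evict 26. Cache (LRU->MRU): [16 43]
Total: 2 hits, 10 misses, 8 evictions

Hit rate = 2/12 = 1/6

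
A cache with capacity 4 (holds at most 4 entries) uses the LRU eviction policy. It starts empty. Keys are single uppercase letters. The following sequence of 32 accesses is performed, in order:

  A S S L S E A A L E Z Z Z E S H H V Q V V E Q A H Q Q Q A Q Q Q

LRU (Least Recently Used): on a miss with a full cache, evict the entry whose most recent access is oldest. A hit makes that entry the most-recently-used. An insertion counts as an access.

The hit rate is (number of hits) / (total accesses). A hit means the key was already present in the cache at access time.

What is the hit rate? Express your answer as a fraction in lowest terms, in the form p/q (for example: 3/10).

LRU simulation (capacity=4):
  1. access A: MISS. Cache (LRU->MRU): [A]
  2. access S: MISS. Cache (LRU->MRU): [A S]
  3. access S: HIT. Cache (LRU->MRU): [A S]
  4. access L: MISS. Cache (LRU->MRU): [A S L]
  5. access S: HIT. Cache (LRU->MRU): [A L S]
  6. access E: MISS. Cache (LRU->MRU): [A L S E]
  7. access A: HIT. Cache (LRU->MRU): [L S E A]
  8. access A: HIT. Cache (LRU->MRU): [L S E A]
  9. access L: HIT. Cache (LRU->MRU): [S E A L]
  10. access E: HIT. Cache (LRU->MRU): [S A L E]
  11. access Z: MISS, evict S. Cache (LRU->MRU): [A L E Z]
  12. access Z: HIT. Cache (LRU->MRU): [A L E Z]
  13. access Z: HIT. Cache (LRU->MRU): [A L E Z]
  14. access E: HIT. Cache (LRU->MRU): [A L Z E]
  15. access S: MISS, evict A. Cache (LRU->MRU): [L Z E S]
  16. access H: MISS, evict L. Cache (LRU->MRU): [Z E S H]
  17. access H: HIT. Cache (LRU->MRU): [Z E S H]
  18. access V: MISS, evict Z. Cache (LRU->MRU): [E S H V]
  19. access Q: MISS, evict E. Cache (LRU->MRU): [S H V Q]
  20. access V: HIT. Cache (LRU->MRU): [S H Q V]
  21. access V: HIT. Cache (LRU->MRU): [S H Q V]
  22. access E: MISS, evict S. Cache (LRU->MRU): [H Q V E]
  23. access Q: HIT. Cache (LRU->MRU): [H V E Q]
  24. access A: MISS, evict H. Cache (LRU->MRU): [V E Q A]
  25. access H: MISS, evict V. Cache (LRU->MRU): [E Q A H]
  26. access Q: HIT. Cache (LRU->MRU): [E A H Q]
  27. access Q: HIT. Cache (LRU->MRU): [E A H Q]
  28. access Q: HIT. Cache (LRU->MRU): [E A H Q]
  29. access A: HIT. Cache (LRU->MRU): [E H Q A]
  30. access Q: HIT. Cache (LRU->MRU): [E H A Q]
  31. access Q: HIT. Cache (LRU->MRU): [E H A Q]
  32. access Q: HIT. Cache (LRU->MRU): [E H A Q]
Total: 20 hits, 12 misses, 8 evictions

Hit rate = 20/32 = 5/8

Answer: 5/8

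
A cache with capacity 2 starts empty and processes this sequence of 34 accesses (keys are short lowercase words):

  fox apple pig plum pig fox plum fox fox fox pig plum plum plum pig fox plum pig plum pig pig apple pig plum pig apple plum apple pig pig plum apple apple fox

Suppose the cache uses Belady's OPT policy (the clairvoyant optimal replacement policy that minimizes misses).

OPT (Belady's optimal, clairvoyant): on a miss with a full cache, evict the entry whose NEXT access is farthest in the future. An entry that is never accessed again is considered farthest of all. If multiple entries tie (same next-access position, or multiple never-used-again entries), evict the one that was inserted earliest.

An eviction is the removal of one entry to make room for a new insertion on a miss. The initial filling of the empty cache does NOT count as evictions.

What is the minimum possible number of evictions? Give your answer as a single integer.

Answer: 12

Derivation:
OPT (Belady) simulation (capacity=2):
  1. access fox: MISS. Cache: [fox]
  2. access apple: MISS. Cache: [fox apple]
  3. access pig: MISS, evict apple (next use: step 22). Cache: [fox pig]
  4. access plum: MISS, evict fox (next use: step 6). Cache: [pig plum]
  5. access pig: HIT. Next use of pig: step 11. Cache: [pig plum]
  6. access fox: MISS, evict pig (next use: step 11). Cache: [plum fox]
  7. access plum: HIT. Next use of plum: step 12. Cache: [plum fox]
  8. access fox: HIT. Next use of fox: step 9. Cache: [plum fox]
  9. access fox: HIT. Next use of fox: step 10. Cache: [plum fox]
  10. access fox: HIT. Next use of fox: step 16. Cache: [plum fox]
  11. access pig: MISS, evict fox (next use: step 16). Cache: [plum pig]
  12. access plum: HIT. Next use of plum: step 13. Cache: [plum pig]
  13. access plum: HIT. Next use of plum: step 14. Cache: [plum pig]
  14. access plum: HIT. Next use of plum: step 17. Cache: [plum pig]
  15. access pig: HIT. Next use of pig: step 18. Cache: [plum pig]
  16. access fox: MISS, evict pig (next use: step 18). Cache: [plum fox]
  17. access plum: HIT. Next use of plum: step 19. Cache: [plum fox]
  18. access pig: MISS, evict fox (next use: step 34). Cache: [plum pig]
  19. access plum: HIT. Next use of plum: step 24. Cache: [plum pig]
  20. access pig: HIT. Next use of pig: step 21. Cache: [plum pig]
  21. access pig: HIT. Next use of pig: step 23. Cache: [plum pig]
  22. access apple: MISS, evict plum (next use: step 24). Cache: [pig apple]
  23. access pig: HIT. Next use of pig: step 25. Cache: [pig apple]
  24. access plum: MISS, evict apple (next use: step 26). Cache: [pig plum]
  25. access pig: HIT. Next use of pig: step 29. Cache: [pig plum]
  26. access apple: MISS, evict pig (next use: step 29). Cache: [plum apple]
  27. access plum: HIT. Next use of plum: step 31. Cache: [plum apple]
  28. access apple: HIT. Next use of apple: step 32. Cache: [plum apple]
  29. access pig: MISS, evict apple (next use: step 32). Cache: [plum pig]
  30. access pig: HIT. Next use of pig: never. Cache: [plum pig]
  31. access plum: HIT. Next use of plum: never. Cache: [plum pig]
  32. access apple: MISS, evict plum (next use: never). Cache: [pig apple]
  33. access apple: HIT. Next use of apple: never. Cache: [pig apple]
  34. access fox: MISS, evict pig (next use: never). Cache: [apple fox]
Total: 20 hits, 14 misses, 12 evictions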